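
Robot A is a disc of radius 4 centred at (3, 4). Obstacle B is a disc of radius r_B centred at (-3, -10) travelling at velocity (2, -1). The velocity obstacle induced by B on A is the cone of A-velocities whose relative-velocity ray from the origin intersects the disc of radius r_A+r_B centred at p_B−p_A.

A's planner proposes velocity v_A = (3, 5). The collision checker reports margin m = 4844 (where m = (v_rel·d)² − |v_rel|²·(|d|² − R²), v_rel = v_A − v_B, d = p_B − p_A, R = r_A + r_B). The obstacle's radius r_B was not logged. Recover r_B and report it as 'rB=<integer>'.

m = 4844
d = (-6, -14);  v_rel = (1, 6),  |v_rel|² = 37
v_rel×d = (1)·(-14) − (6)·(-6) = 22
since m = R²·37 − 22²:  R² = (484 + 4844) / 37 = 144
R = √144 = 12  ⇒  r_B = 12 − 4 = 8

rB=8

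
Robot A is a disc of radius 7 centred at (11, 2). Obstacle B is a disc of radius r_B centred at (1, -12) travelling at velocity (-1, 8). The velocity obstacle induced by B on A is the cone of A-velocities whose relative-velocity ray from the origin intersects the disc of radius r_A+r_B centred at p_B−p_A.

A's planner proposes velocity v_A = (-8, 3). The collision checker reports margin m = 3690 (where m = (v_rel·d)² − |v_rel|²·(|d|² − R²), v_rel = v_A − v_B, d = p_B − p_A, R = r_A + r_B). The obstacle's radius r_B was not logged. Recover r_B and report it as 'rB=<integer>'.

m = 3690
d = (-10, -14);  v_rel = (-7, -5),  |v_rel|² = 74
v_rel×d = (-7)·(-14) − (-5)·(-10) = 48
since m = R²·74 − 48²:  R² = (2304 + 3690) / 74 = 81
R = √81 = 9  ⇒  r_B = 9 − 7 = 2

rB=2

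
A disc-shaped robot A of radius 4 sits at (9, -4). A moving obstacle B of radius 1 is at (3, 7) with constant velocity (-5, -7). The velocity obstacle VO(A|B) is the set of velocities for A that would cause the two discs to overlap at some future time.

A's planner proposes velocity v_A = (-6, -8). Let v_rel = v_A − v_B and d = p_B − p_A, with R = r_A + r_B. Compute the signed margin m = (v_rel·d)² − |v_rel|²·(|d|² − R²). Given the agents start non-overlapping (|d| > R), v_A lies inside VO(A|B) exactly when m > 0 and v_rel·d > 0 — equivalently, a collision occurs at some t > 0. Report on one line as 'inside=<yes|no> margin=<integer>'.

d = (-6, 11),  |d|² = 157;  R = 4+1 = 5,  c = 157−5² = 132
v_rel = (-1, -1),  |v_rel|² = 2;  v_rel·d = (-1)·(-6) + (-1)·(11) = -5
2·t² + 10·t + 132 = 0  ⇒  m = (-5)² − 2·132 = -239
m = -239 < 0,  v_rel·d = -5 < 0  ⇒  outside

inside=no margin=-239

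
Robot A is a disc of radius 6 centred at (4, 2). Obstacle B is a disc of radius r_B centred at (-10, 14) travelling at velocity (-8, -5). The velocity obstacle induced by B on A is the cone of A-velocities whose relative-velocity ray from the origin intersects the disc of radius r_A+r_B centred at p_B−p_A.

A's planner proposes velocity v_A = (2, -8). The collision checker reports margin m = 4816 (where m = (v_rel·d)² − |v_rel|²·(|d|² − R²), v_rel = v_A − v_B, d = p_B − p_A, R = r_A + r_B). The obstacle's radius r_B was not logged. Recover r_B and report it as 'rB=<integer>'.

m = 4816
d = (-14, 12);  v_rel = (10, -3),  |v_rel|² = 109
v_rel×d = (10)·(12) − (-3)·(-14) = 78
since m = R²·109 − 78²:  R² = (6084 + 4816) / 109 = 100
R = √100 = 10  ⇒  r_B = 10 − 6 = 4

rB=4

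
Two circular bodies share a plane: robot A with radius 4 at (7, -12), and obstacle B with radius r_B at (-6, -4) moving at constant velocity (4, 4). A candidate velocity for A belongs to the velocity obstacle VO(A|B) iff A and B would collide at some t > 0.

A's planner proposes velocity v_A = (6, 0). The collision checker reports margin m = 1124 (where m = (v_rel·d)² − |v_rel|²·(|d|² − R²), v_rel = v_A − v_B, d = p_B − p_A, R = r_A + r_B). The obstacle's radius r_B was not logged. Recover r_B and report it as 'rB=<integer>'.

m = 1124
d = (-13, 8);  v_rel = (2, -4),  |v_rel|² = 20
v_rel×d = (2)·(8) − (-4)·(-13) = -36
since m = R²·20 − (-36)²:  R² = (1296 + 1124) / 20 = 121
R = √121 = 11  ⇒  r_B = 11 − 4 = 7

rB=7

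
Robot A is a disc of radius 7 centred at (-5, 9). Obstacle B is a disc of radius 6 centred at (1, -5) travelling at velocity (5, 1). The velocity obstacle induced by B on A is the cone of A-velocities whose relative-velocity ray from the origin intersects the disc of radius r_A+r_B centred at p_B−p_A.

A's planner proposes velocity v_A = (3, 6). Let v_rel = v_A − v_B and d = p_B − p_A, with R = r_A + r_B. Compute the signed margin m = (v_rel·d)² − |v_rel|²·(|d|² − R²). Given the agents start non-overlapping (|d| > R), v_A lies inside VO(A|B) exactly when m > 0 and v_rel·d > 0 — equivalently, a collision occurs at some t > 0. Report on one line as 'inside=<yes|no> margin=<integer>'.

d = (6, -14),  |d|² = 232;  R = 7+6 = 13,  c = 232−13² = 63
v_rel = (-2, 5),  |v_rel|² = 29;  v_rel·d = (-2)·(6) + (5)·(-14) = -82
29·t² + 164·t + 63 = 0  ⇒  m = (-82)² − 29·63 = 4897
m = 4897 > 0,  v_rel·d = -82 < 0  ⇒  outside

inside=no margin=4897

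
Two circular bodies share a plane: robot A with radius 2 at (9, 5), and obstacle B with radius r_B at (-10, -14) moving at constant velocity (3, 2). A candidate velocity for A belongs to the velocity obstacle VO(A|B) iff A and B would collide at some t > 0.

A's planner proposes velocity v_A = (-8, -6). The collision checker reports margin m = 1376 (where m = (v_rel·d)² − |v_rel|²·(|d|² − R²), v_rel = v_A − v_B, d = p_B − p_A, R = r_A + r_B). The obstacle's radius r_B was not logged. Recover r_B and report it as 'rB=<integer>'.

m = 1376
d = (-19, -19);  v_rel = (-11, -8),  |v_rel|² = 185
v_rel×d = (-11)·(-19) − (-8)·(-19) = 57
since m = R²·185 − 57²:  R² = (3249 + 1376) / 185 = 25
R = √25 = 5  ⇒  r_B = 5 − 2 = 3

rB=3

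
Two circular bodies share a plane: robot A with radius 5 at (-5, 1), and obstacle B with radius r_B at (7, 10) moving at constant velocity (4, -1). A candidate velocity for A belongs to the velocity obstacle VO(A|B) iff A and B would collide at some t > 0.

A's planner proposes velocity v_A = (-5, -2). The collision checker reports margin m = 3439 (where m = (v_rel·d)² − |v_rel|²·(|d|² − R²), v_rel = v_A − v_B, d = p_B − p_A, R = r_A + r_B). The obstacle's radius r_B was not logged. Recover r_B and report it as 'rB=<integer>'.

m = 3439
d = (12, 9);  v_rel = (-9, -1),  |v_rel|² = 82
v_rel×d = (-9)·(9) − (-1)·(12) = -69
since m = R²·82 − (-69)²:  R² = (4761 + 3439) / 82 = 100
R = √100 = 10  ⇒  r_B = 10 − 5 = 5

rB=5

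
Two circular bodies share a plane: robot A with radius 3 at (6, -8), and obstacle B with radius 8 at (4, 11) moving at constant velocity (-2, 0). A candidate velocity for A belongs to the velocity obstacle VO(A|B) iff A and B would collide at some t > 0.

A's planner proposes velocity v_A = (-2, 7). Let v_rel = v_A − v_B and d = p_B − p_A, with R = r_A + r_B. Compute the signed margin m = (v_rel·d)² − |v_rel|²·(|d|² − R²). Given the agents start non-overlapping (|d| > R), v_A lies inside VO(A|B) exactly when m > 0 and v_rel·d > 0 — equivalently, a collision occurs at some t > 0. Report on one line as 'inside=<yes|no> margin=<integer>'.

d = (-2, 19),  |d|² = 365;  R = 3+8 = 11,  c = 365−11² = 244
v_rel = (0, 7),  |v_rel|² = 49;  v_rel·d = (0)·(-2) + (7)·(19) = 133
49·t² − 266·t + 244 = 0  ⇒  m = 133² − 49·244 = 5733
m = 5733 > 0,  v_rel·d = 133 > 0  ⇒  inside

inside=yes margin=5733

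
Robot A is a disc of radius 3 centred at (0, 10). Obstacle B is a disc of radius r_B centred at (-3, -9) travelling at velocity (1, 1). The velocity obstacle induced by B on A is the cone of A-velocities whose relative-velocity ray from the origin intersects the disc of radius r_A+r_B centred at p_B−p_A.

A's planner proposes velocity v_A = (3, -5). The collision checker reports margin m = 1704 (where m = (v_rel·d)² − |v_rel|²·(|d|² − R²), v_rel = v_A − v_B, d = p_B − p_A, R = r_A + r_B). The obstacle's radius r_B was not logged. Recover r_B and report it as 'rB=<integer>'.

m = 1704
d = (-3, -19);  v_rel = (2, -6),  |v_rel|² = 40
v_rel×d = (2)·(-19) − (-6)·(-3) = -56
since m = R²·40 − (-56)²:  R² = (3136 + 1704) / 40 = 121
R = √121 = 11  ⇒  r_B = 11 − 3 = 8

rB=8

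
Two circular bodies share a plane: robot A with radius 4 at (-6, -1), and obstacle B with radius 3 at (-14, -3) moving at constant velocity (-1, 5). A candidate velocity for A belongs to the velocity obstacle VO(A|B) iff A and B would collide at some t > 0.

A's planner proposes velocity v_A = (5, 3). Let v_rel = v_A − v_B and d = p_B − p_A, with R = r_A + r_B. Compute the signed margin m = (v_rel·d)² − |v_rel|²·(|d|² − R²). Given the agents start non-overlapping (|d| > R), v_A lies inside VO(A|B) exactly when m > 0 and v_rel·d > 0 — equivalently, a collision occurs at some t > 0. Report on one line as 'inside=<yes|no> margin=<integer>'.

d = (-8, -2),  |d|² = 68;  R = 4+3 = 7,  c = 68−7² = 19
v_rel = (6, -2),  |v_rel|² = 40;  v_rel·d = (6)·(-8) + (-2)·(-2) = -44
40·t² + 88·t + 19 = 0  ⇒  m = (-44)² − 40·19 = 1176
m = 1176 > 0,  v_rel·d = -44 < 0  ⇒  outside

inside=no margin=1176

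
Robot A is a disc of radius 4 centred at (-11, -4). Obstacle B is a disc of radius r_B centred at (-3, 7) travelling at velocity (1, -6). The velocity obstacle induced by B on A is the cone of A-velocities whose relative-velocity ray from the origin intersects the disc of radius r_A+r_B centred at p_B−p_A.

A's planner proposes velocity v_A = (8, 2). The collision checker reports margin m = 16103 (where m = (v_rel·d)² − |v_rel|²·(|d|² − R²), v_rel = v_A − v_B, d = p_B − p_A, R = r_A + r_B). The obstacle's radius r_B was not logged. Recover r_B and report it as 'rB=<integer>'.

m = 16103
d = (8, 11);  v_rel = (7, 8),  |v_rel|² = 113
v_rel×d = (7)·(11) − (8)·(8) = 13
since m = R²·113 − 13²:  R² = (169 + 16103) / 113 = 144
R = √144 = 12  ⇒  r_B = 12 − 4 = 8

rB=8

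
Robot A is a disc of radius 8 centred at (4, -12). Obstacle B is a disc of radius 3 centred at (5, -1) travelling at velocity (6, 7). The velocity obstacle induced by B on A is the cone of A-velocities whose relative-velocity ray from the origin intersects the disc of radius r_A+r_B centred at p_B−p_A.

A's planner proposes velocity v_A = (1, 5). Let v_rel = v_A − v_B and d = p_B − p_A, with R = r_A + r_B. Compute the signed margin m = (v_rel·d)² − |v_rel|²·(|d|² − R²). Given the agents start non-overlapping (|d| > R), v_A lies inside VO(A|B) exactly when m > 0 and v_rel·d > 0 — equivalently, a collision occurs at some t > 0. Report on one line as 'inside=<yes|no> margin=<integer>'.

d = (1, 11),  |d|² = 122;  R = 8+3 = 11,  c = 122−11² = 1
v_rel = (-5, -2),  |v_rel|² = 29;  v_rel·d = (-5)·(1) + (-2)·(11) = -27
29·t² + 54·t + 1 = 0  ⇒  m = (-27)² − 29·1 = 700
m = 700 > 0,  v_rel·d = -27 < 0  ⇒  outside

inside=no margin=700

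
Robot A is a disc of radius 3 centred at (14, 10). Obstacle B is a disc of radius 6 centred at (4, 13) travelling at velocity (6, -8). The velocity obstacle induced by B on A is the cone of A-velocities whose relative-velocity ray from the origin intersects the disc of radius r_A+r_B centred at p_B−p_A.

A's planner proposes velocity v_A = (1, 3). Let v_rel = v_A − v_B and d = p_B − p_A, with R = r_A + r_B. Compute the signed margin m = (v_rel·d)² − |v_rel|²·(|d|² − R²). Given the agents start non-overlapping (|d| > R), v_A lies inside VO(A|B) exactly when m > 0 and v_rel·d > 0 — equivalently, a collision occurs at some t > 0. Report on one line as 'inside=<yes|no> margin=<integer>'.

d = (-10, 3),  |d|² = 109;  R = 3+6 = 9,  c = 109−9² = 28
v_rel = (-5, 11),  |v_rel|² = 146;  v_rel·d = (-5)·(-10) + (11)·(3) = 83
146·t² − 166·t + 28 = 0  ⇒  m = 83² − 146·28 = 2801
m = 2801 > 0,  v_rel·d = 83 > 0  ⇒  inside

inside=yes margin=2801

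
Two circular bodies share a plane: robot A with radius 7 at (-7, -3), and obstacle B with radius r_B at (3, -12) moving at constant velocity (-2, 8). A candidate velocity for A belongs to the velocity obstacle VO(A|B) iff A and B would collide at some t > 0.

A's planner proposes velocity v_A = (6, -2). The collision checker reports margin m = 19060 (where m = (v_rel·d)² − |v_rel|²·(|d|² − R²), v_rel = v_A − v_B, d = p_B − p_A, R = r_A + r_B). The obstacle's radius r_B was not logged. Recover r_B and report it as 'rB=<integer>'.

m = 19060
d = (10, -9);  v_rel = (8, -10),  |v_rel|² = 164
v_rel×d = (8)·(-9) − (-10)·(10) = 28
since m = R²·164 − 28²:  R² = (784 + 19060) / 164 = 121
R = √121 = 11  ⇒  r_B = 11 − 7 = 4

rB=4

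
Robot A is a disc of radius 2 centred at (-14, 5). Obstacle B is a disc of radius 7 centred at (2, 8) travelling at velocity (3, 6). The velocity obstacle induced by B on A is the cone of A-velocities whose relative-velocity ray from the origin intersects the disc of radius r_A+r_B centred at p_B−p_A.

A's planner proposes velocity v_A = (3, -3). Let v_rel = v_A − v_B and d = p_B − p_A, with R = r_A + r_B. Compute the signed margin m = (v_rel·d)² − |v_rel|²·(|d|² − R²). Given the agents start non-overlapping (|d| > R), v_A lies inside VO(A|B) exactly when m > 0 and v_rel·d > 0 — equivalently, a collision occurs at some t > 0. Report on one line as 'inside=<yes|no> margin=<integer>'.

d = (16, 3),  |d|² = 265;  R = 2+7 = 9,  c = 265−9² = 184
v_rel = (0, -9),  |v_rel|² = 81;  v_rel·d = (0)·(16) + (-9)·(3) = -27
81·t² + 54·t + 184 = 0  ⇒  m = (-27)² − 81·184 = -14175
m = -14175 < 0,  v_rel·d = -27 < 0  ⇒  outside

inside=no margin=-14175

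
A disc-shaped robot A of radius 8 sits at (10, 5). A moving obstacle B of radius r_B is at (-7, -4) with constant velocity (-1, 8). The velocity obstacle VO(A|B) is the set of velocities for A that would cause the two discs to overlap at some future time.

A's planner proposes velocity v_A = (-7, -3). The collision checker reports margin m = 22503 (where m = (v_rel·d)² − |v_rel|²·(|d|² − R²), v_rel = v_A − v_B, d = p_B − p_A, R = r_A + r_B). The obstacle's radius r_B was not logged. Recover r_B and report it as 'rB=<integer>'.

m = 22503
d = (-17, -9);  v_rel = (-6, -11),  |v_rel|² = 157
v_rel×d = (-6)·(-9) − (-11)·(-17) = -133
since m = R²·157 − (-133)²:  R² = (17689 + 22503) / 157 = 256
R = √256 = 16  ⇒  r_B = 16 − 8 = 8

rB=8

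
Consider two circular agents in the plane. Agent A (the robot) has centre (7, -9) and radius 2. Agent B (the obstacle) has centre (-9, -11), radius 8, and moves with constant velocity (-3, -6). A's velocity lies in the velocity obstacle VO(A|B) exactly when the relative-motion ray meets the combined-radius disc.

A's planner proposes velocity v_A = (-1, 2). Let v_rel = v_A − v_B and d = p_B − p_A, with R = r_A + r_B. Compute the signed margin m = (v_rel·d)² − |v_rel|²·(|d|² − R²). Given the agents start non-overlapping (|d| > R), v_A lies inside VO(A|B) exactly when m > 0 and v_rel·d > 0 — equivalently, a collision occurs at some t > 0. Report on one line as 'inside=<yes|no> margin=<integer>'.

d = (-16, -2),  |d|² = 260;  R = 2+8 = 10,  c = 260−10² = 160
v_rel = (2, 8),  |v_rel|² = 68;  v_rel·d = (2)·(-16) + (8)·(-2) = -48
68·t² + 96·t + 160 = 0  ⇒  m = (-48)² − 68·160 = -8576
m = -8576 < 0,  v_rel·d = -48 < 0  ⇒  outside

inside=no margin=-8576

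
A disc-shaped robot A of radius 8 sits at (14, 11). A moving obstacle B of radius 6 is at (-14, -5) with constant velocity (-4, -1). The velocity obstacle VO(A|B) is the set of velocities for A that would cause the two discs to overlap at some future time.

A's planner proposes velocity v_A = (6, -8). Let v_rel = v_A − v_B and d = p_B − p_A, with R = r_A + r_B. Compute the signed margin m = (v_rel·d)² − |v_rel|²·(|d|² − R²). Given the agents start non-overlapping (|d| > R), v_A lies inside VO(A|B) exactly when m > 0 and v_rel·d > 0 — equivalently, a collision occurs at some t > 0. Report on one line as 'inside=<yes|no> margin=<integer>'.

d = (-28, -16),  |d|² = 1040;  R = 8+6 = 14,  c = 1040−14² = 844
v_rel = (10, -7),  |v_rel|² = 149;  v_rel·d = (10)·(-28) + (-7)·(-16) = -168
149·t² + 336·t + 844 = 0  ⇒  m = (-168)² − 149·844 = -97532
m = -97532 < 0,  v_rel·d = -168 < 0  ⇒  outside

inside=no margin=-97532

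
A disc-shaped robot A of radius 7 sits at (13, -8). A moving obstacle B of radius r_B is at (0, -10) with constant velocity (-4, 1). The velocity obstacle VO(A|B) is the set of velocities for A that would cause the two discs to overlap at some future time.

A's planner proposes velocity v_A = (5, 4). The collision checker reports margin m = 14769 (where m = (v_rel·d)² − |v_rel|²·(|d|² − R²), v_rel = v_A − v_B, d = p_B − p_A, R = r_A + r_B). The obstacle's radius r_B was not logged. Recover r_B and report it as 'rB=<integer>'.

m = 14769
d = (-13, -2);  v_rel = (9, 3),  |v_rel|² = 90
v_rel×d = (9)·(-2) − (3)·(-13) = 21
since m = R²·90 − 21²:  R² = (441 + 14769) / 90 = 169
R = √169 = 13  ⇒  r_B = 13 − 7 = 6

rB=6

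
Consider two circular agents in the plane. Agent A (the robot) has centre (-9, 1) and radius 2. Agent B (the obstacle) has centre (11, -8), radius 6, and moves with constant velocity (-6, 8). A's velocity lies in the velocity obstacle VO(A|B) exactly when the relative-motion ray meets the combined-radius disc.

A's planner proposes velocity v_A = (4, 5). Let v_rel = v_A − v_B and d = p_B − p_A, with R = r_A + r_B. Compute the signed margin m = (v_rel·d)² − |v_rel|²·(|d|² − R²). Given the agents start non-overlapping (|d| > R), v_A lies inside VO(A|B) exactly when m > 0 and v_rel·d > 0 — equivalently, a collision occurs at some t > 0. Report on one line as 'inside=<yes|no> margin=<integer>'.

d = (20, -9),  |d|² = 481;  R = 2+6 = 8,  c = 481−8² = 417
v_rel = (10, -3),  |v_rel|² = 109;  v_rel·d = (10)·(20) + (-3)·(-9) = 227
109·t² − 454·t + 417 = 0  ⇒  m = 227² − 109·417 = 6076
m = 6076 > 0,  v_rel·d = 227 > 0  ⇒  inside

inside=yes margin=6076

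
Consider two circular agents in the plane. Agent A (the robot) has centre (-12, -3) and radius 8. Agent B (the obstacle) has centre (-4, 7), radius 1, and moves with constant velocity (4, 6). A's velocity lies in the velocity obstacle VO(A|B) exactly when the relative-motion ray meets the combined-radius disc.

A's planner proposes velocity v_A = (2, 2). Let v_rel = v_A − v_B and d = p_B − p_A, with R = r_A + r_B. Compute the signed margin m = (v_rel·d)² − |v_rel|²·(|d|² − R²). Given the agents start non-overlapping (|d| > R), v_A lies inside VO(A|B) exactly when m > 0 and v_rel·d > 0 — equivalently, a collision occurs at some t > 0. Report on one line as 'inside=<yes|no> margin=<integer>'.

d = (8, 10),  |d|² = 164;  R = 8+1 = 9,  c = 164−9² = 83
v_rel = (-2, -4),  |v_rel|² = 20;  v_rel·d = (-2)·(8) + (-4)·(10) = -56
20·t² + 112·t + 83 = 0  ⇒  m = (-56)² − 20·83 = 1476
m = 1476 > 0,  v_rel·d = -56 < 0  ⇒  outside

inside=no margin=1476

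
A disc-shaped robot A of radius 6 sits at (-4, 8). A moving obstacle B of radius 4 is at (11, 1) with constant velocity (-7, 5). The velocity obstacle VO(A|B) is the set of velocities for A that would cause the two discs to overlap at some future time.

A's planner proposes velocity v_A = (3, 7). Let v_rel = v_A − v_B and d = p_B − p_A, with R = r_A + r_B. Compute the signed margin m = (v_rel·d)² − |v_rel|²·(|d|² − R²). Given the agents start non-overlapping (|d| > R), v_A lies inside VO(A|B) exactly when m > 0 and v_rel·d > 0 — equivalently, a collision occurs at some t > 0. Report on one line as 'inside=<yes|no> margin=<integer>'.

d = (15, -7),  |d|² = 274;  R = 6+4 = 10,  c = 274−10² = 174
v_rel = (10, 2),  |v_rel|² = 104;  v_rel·d = (10)·(15) + (2)·(-7) = 136
104·t² − 272·t + 174 = 0  ⇒  m = 136² − 104·174 = 400
m = 400 > 0,  v_rel·d = 136 > 0  ⇒  inside

inside=yes margin=400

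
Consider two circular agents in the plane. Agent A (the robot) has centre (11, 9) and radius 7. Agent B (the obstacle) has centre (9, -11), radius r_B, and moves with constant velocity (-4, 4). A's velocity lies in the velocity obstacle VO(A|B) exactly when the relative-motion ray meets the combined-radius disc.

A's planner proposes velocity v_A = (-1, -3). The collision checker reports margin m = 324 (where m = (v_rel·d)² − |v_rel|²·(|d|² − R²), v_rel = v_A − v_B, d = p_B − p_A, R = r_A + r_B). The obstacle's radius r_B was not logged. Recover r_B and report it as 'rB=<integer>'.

m = 324
d = (-2, -20);  v_rel = (3, -7),  |v_rel|² = 58
v_rel×d = (3)·(-20) − (-7)·(-2) = -74
since m = R²·58 − (-74)²:  R² = (5476 + 324) / 58 = 100
R = √100 = 10  ⇒  r_B = 10 − 7 = 3

rB=3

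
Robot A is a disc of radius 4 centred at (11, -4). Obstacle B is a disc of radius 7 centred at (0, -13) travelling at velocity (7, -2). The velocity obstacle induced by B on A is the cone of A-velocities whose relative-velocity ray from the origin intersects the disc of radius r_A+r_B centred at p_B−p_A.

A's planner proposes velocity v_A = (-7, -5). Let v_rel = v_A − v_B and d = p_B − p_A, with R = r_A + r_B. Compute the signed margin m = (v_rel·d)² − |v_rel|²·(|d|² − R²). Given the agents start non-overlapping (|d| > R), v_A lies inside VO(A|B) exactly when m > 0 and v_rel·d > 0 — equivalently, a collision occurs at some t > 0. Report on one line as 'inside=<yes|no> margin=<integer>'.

d = (-11, -9),  |d|² = 202;  R = 4+7 = 11,  c = 202−11² = 81
v_rel = (-14, -3),  |v_rel|² = 205;  v_rel·d = (-14)·(-11) + (-3)·(-9) = 181
205·t² − 362·t + 81 = 0  ⇒  m = 181² − 205·81 = 16156
m = 16156 > 0,  v_rel·d = 181 > 0  ⇒  inside

inside=yes margin=16156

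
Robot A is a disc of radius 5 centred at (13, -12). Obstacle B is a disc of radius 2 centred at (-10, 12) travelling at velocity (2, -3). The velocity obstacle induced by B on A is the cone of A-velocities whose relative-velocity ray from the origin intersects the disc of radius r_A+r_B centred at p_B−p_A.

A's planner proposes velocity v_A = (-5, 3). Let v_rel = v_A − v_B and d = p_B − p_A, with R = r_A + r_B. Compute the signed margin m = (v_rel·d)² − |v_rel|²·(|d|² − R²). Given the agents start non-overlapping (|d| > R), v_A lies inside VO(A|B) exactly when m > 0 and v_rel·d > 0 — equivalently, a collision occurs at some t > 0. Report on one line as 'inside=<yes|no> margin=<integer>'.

d = (-23, 24),  |d|² = 1105;  R = 5+2 = 7,  c = 1105−7² = 1056
v_rel = (-7, 6),  |v_rel|² = 85;  v_rel·d = (-7)·(-23) + (6)·(24) = 305
85·t² − 610·t + 1056 = 0  ⇒  m = 305² − 85·1056 = 3265
m = 3265 > 0,  v_rel·d = 305 > 0  ⇒  inside

inside=yes margin=3265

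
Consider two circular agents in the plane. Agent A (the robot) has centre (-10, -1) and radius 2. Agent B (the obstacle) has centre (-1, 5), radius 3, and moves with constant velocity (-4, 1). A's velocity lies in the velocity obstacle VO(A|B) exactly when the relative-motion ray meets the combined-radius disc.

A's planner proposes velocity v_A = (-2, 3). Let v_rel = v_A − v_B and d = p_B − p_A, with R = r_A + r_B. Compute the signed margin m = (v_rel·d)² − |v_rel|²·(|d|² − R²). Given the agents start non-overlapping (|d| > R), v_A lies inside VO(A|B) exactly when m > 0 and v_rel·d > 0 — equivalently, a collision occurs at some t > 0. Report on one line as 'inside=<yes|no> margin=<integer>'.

d = (9, 6),  |d|² = 117;  R = 2+3 = 5,  c = 117−5² = 92
v_rel = (2, 2),  |v_rel|² = 8;  v_rel·d = (2)·(9) + (2)·(6) = 30
8·t² − 60·t + 92 = 0  ⇒  m = 30² − 8·92 = 164
m = 164 > 0,  v_rel·d = 30 > 0  ⇒  inside

inside=yes margin=164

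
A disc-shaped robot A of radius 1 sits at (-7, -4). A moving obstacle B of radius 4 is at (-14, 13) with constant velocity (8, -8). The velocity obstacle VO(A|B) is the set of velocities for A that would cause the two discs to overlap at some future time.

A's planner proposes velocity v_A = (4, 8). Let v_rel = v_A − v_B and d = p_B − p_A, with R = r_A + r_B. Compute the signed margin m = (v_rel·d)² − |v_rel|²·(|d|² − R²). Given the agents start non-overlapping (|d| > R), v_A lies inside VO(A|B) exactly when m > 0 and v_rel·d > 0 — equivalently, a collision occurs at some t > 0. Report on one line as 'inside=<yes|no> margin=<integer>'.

d = (-7, 17),  |d|² = 338;  R = 1+4 = 5,  c = 338−5² = 313
v_rel = (-4, 16),  |v_rel|² = 272;  v_rel·d = (-4)·(-7) + (16)·(17) = 300
272·t² − 600·t + 313 = 0  ⇒  m = 300² − 272·313 = 4864
m = 4864 > 0,  v_rel·d = 300 > 0  ⇒  inside

inside=yes margin=4864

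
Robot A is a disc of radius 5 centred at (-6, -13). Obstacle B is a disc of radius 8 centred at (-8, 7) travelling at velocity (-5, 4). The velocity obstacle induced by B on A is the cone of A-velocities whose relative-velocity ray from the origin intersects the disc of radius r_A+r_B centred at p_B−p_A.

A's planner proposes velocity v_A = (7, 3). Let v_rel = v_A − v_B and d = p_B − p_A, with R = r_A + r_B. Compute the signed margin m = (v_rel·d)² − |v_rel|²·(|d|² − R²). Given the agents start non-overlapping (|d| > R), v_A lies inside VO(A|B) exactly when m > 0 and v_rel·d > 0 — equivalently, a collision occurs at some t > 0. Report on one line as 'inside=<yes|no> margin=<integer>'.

d = (-2, 20),  |d|² = 404;  R = 5+8 = 13,  c = 404−13² = 235
v_rel = (12, -1),  |v_rel|² = 145;  v_rel·d = (12)·(-2) + (-1)·(20) = -44
145·t² + 88·t + 235 = 0  ⇒  m = (-44)² − 145·235 = -32139
m = -32139 < 0,  v_rel·d = -44 < 0  ⇒  outside

inside=no margin=-32139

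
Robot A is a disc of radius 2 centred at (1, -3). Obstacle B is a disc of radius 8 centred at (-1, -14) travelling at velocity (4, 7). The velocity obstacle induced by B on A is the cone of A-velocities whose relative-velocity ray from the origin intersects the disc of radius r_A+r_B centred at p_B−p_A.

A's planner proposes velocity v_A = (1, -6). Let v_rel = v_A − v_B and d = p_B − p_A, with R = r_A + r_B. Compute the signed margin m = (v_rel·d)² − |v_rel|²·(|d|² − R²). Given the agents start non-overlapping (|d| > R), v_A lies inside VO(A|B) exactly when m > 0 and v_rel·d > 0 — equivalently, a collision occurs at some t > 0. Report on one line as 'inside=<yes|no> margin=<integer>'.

d = (-2, -11),  |d|² = 125;  R = 2+8 = 10,  c = 125−10² = 25
v_rel = (-3, -13),  |v_rel|² = 178;  v_rel·d = (-3)·(-2) + (-13)·(-11) = 149
178·t² − 298·t + 25 = 0  ⇒  m = 149² − 178·25 = 17751
m = 17751 > 0,  v_rel·d = 149 > 0  ⇒  inside

inside=yes margin=17751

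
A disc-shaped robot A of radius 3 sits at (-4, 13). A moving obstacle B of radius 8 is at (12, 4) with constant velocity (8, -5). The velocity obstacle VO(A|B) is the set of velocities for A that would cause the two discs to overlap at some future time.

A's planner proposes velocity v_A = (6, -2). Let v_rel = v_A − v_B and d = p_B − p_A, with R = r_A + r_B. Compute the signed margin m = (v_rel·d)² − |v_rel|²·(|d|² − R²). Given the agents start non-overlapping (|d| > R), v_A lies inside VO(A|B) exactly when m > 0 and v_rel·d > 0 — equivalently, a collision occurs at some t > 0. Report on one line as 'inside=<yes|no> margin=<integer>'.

d = (16, -9),  |d|² = 337;  R = 3+8 = 11,  c = 337−11² = 216
v_rel = (-2, 3),  |v_rel|² = 13;  v_rel·d = (-2)·(16) + (3)·(-9) = -59
13·t² + 118·t + 216 = 0  ⇒  m = (-59)² − 13·216 = 673
m = 673 > 0,  v_rel·d = -59 < 0  ⇒  outside

inside=no margin=673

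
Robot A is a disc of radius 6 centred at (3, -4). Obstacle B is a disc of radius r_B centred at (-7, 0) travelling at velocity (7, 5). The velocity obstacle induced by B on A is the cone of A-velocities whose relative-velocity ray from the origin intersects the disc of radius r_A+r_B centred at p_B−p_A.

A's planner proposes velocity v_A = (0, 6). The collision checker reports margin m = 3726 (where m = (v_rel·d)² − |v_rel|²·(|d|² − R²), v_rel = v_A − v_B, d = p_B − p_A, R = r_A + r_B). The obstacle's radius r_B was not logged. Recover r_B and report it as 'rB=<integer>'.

m = 3726
d = (-10, 4);  v_rel = (-7, 1),  |v_rel|² = 50
v_rel×d = (-7)·(4) − (1)·(-10) = -18
since m = R²·50 − (-18)²:  R² = (324 + 3726) / 50 = 81
R = √81 = 9  ⇒  r_B = 9 − 6 = 3

rB=3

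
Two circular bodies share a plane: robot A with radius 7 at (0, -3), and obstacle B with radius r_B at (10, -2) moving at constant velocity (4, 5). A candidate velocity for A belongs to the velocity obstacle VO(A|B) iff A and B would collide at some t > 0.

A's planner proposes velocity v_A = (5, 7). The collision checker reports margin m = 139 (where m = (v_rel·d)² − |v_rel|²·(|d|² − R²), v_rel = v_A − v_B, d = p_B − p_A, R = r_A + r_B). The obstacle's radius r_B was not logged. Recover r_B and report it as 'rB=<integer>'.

m = 139
d = (10, 1);  v_rel = (1, 2),  |v_rel|² = 5
v_rel×d = (1)·(1) − (2)·(10) = -19
since m = R²·5 − (-19)²:  R² = (361 + 139) / 5 = 100
R = √100 = 10  ⇒  r_B = 10 − 7 = 3

rB=3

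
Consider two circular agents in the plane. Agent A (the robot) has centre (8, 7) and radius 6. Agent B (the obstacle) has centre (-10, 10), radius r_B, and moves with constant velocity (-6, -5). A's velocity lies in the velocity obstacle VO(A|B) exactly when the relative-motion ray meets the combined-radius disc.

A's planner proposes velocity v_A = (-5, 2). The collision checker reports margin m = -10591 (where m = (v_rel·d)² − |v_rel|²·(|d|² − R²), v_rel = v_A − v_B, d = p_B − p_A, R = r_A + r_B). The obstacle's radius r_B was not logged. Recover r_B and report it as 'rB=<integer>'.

m = -10591
d = (-18, 3);  v_rel = (1, 7),  |v_rel|² = 50
v_rel×d = (1)·(3) − (7)·(-18) = 129
since m = R²·50 − 129²:  R² = (16641 + -10591) / 50 = 121
R = √121 = 11  ⇒  r_B = 11 − 6 = 5

rB=5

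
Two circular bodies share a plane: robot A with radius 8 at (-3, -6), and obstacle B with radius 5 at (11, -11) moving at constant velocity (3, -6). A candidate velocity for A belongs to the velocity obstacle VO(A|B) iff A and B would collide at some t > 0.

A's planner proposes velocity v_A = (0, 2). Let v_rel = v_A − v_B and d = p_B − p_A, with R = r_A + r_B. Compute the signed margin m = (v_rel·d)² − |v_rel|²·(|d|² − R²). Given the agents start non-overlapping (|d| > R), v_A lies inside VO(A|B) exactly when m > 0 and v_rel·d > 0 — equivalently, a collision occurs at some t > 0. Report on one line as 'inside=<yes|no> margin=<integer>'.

d = (14, -5),  |d|² = 221;  R = 8+5 = 13,  c = 221−13² = 52
v_rel = (-3, 8),  |v_rel|² = 73;  v_rel·d = (-3)·(14) + (8)·(-5) = -82
73·t² + 164·t + 52 = 0  ⇒  m = (-82)² − 73·52 = 2928
m = 2928 > 0,  v_rel·d = -82 < 0  ⇒  outside

inside=no margin=2928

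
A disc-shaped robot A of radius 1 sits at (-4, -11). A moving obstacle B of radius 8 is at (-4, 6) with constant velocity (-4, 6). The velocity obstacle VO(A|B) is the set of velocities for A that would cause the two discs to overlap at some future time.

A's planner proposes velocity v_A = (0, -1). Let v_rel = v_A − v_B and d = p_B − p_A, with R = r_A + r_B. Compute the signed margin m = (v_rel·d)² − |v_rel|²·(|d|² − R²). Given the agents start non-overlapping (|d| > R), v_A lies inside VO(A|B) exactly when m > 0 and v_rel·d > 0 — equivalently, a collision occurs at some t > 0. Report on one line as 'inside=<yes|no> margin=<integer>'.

d = (0, 17),  |d|² = 289;  R = 1+8 = 9,  c = 289−9² = 208
v_rel = (4, -7),  |v_rel|² = 65;  v_rel·d = (4)·(0) + (-7)·(17) = -119
65·t² + 238·t + 208 = 0  ⇒  m = (-119)² − 65·208 = 641
m = 641 > 0,  v_rel·d = -119 < 0  ⇒  outside

inside=no margin=641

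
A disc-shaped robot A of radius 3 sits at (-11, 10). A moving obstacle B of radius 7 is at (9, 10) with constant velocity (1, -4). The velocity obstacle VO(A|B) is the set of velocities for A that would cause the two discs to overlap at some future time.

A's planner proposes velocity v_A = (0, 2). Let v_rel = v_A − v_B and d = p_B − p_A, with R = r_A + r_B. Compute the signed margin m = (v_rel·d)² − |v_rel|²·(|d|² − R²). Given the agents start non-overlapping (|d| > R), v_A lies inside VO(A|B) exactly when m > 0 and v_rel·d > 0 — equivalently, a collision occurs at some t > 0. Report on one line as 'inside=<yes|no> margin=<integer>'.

d = (20, 0),  |d|² = 400;  R = 3+7 = 10,  c = 400−10² = 300
v_rel = (-1, 6),  |v_rel|² = 37;  v_rel·d = (-1)·(20) + (6)·(0) = -20
37·t² + 40·t + 300 = 0  ⇒  m = (-20)² − 37·300 = -10700
m = -10700 < 0,  v_rel·d = -20 < 0  ⇒  outside

inside=no margin=-10700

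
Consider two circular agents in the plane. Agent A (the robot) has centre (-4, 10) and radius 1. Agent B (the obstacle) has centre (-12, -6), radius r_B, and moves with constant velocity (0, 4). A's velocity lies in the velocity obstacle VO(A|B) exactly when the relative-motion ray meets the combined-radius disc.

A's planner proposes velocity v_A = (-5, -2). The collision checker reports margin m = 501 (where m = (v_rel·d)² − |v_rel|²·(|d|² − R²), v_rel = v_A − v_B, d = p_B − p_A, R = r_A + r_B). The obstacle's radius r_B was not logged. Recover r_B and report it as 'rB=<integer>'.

m = 501
d = (-8, -16);  v_rel = (-5, -6),  |v_rel|² = 61
v_rel×d = (-5)·(-16) − (-6)·(-8) = 32
since m = R²·61 − 32²:  R² = (1024 + 501) / 61 = 25
R = √25 = 5  ⇒  r_B = 5 − 1 = 4

rB=4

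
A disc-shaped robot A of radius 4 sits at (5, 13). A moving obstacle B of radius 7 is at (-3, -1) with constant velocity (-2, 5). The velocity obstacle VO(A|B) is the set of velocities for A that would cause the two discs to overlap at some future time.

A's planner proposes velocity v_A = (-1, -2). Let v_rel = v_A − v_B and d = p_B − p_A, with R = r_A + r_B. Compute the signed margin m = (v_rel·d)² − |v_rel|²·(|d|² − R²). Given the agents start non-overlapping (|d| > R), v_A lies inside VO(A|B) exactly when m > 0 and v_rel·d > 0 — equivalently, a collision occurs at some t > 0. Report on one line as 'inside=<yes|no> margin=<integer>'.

d = (-8, -14),  |d|² = 260;  R = 4+7 = 11,  c = 260−11² = 139
v_rel = (1, -7),  |v_rel|² = 50;  v_rel·d = (1)·(-8) + (-7)·(-14) = 90
50·t² − 180·t + 139 = 0  ⇒  m = 90² − 50·139 = 1150
m = 1150 > 0,  v_rel·d = 90 > 0  ⇒  inside

inside=yes margin=1150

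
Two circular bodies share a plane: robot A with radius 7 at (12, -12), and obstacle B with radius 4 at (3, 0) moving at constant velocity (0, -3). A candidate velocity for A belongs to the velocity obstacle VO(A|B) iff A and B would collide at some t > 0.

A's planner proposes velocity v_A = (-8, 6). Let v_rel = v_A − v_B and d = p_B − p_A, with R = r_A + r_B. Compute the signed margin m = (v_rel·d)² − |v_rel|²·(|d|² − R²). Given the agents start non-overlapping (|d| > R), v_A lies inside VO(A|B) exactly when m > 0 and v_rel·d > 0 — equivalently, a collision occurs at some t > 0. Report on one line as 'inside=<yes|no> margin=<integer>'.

d = (-9, 12),  |d|² = 225;  R = 7+4 = 11,  c = 225−11² = 104
v_rel = (-8, 9),  |v_rel|² = 145;  v_rel·d = (-8)·(-9) + (9)·(12) = 180
145·t² − 360·t + 104 = 0  ⇒  m = 180² − 145·104 = 17320
m = 17320 > 0,  v_rel·d = 180 > 0  ⇒  inside

inside=yes margin=17320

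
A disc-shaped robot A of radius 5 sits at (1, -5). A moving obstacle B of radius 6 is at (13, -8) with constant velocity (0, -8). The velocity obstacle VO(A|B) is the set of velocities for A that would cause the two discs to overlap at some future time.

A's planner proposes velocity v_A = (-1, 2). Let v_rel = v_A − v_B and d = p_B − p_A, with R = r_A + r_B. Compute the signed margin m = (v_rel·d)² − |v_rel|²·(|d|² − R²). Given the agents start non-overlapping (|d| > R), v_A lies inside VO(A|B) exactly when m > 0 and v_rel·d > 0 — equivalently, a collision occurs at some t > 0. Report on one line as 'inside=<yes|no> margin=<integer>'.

d = (12, -3),  |d|² = 153;  R = 5+6 = 11,  c = 153−11² = 32
v_rel = (-1, 10),  |v_rel|² = 101;  v_rel·d = (-1)·(12) + (10)·(-3) = -42
101·t² + 84·t + 32 = 0  ⇒  m = (-42)² − 101·32 = -1468
m = -1468 < 0,  v_rel·d = -42 < 0  ⇒  outside

inside=no margin=-1468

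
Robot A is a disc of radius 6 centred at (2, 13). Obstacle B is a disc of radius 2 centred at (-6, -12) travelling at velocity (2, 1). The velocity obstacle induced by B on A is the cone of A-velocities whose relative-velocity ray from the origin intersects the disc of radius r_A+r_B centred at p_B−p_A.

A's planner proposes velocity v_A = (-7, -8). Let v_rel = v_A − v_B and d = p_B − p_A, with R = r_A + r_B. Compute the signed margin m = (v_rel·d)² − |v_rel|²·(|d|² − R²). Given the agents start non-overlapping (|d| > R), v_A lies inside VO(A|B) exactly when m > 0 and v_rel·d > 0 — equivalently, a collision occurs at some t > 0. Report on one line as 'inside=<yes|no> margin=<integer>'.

d = (-8, -25),  |d|² = 689;  R = 6+2 = 8,  c = 689−8² = 625
v_rel = (-9, -9),  |v_rel|² = 162;  v_rel·d = (-9)·(-8) + (-9)·(-25) = 297
162·t² − 594·t + 625 = 0  ⇒  m = 297² − 162·625 = -13041
m = -13041 < 0,  v_rel·d = 297 > 0  ⇒  outside

inside=no margin=-13041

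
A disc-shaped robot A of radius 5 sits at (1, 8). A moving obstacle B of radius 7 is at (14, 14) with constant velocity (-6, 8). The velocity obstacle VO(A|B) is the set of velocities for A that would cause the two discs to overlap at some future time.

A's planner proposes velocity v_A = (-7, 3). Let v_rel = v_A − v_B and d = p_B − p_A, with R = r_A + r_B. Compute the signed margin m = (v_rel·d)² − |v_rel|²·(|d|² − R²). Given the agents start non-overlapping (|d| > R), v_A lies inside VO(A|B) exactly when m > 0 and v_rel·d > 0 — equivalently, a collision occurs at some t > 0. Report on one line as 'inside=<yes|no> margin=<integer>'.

d = (13, 6),  |d|² = 205;  R = 5+7 = 12,  c = 205−12² = 61
v_rel = (-1, -5),  |v_rel|² = 26;  v_rel·d = (-1)·(13) + (-5)·(6) = -43
26·t² + 86·t + 61 = 0  ⇒  m = (-43)² − 26·61 = 263
m = 263 > 0,  v_rel·d = -43 < 0  ⇒  outside

inside=no margin=263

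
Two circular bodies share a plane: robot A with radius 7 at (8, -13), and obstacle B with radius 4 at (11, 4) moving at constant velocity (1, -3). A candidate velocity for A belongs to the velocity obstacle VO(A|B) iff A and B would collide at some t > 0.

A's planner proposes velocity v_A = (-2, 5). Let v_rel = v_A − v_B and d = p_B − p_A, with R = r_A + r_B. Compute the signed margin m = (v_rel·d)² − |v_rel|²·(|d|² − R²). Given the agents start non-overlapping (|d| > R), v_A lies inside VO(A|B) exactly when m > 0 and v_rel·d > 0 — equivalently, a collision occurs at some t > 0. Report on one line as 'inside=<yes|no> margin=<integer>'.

d = (3, 17),  |d|² = 298;  R = 7+4 = 11,  c = 298−11² = 177
v_rel = (-3, 8),  |v_rel|² = 73;  v_rel·d = (-3)·(3) + (8)·(17) = 127
73·t² − 254·t + 177 = 0  ⇒  m = 127² − 73·177 = 3208
m = 3208 > 0,  v_rel·d = 127 > 0  ⇒  inside

inside=yes margin=3208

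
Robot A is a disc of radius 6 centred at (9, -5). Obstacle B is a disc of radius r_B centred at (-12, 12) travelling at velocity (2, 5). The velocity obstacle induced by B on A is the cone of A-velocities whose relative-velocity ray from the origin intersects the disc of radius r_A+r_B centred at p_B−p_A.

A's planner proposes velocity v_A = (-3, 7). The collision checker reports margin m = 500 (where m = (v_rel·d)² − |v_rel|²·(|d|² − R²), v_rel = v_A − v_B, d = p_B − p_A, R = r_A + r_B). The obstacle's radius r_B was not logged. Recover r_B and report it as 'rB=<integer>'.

m = 500
d = (-21, 17);  v_rel = (-5, 2),  |v_rel|² = 29
v_rel×d = (-5)·(17) − (2)·(-21) = -43
since m = R²·29 − (-43)²:  R² = (1849 + 500) / 29 = 81
R = √81 = 9  ⇒  r_B = 9 − 6 = 3

rB=3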